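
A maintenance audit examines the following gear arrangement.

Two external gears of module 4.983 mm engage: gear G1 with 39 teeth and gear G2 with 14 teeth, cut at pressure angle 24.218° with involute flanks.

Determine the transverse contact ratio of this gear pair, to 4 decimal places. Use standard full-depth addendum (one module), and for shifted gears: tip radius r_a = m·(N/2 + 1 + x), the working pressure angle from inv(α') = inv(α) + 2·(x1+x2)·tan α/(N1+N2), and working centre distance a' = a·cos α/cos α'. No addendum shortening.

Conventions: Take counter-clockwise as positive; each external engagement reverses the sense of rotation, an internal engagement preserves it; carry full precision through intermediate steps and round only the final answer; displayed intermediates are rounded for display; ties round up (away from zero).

class = single-mesh tooth geometry [involute pair 39T × 14T, m = 4.983]
base radii: r_b1 = 88.616826, r_b2 = 31.811168
tip radii: r_a1 = 102.151500, r_a2 = 39.864000
no profile shift: α' = α, a' = a
action lengths: √(r_a1²−r_b1²) = 50.813258, √(r_a2²−r_b2²) = 24.024739
base pitch p_b = π·m·cos α = 14.276819
CR = (50.813258 + 24.024739 − 132.049500·sin 24.21800°)/14.276819 = 1.447804
contact ratio ≈ 1.4478

1.4478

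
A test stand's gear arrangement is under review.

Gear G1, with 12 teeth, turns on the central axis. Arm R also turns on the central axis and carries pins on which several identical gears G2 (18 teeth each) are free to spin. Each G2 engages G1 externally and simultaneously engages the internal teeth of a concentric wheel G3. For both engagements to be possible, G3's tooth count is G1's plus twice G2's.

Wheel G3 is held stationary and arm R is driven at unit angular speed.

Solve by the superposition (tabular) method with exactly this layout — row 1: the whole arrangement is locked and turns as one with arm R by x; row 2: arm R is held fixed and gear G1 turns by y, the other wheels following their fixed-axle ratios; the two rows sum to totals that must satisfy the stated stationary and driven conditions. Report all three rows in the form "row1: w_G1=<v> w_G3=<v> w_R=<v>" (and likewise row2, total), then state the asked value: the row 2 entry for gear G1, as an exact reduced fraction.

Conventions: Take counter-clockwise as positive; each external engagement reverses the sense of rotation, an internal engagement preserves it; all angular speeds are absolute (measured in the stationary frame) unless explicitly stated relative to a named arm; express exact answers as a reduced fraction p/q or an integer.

topology: planetary set — G1 12T / G2 18T / G3 48T, arm = carrier (Willis)
superposition row 1 [locked train]: every member turns x
row 2: sun turns y, ring = −(12/48)·y, arm 0
boundary: total ω_ring = x − (12/48)·y = 0 and total ω_arm = x = 1  ⇒  y = 4, x = 1
row 2 ring = −(12/48)·4 = -1
totals (row 1 + row 2): sun 1 + 4 = 5, ring 1 + (-1) = 0, arm 1 + 0 = 1
asked cell (row2, sun) = 4

row1: w_G1=1 w_G3=1 w_R=1
row2: w_G1=4 w_G3=-1 w_R=0
total: w_G1=5 w_G3=0 w_R=1
asked value: 4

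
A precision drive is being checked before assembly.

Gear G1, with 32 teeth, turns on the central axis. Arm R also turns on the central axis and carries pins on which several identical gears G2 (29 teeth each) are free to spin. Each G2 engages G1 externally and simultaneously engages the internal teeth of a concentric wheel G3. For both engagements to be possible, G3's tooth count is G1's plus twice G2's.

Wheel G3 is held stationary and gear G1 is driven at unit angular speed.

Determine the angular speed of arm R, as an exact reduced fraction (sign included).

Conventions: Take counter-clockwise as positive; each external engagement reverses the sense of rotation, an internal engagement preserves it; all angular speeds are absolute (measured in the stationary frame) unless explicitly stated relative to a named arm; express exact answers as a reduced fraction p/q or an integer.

class = planetary set [G3 = 32+2·29 = 90; Willis about the carrier]
ring teeth: 32 + 2·29 = 90
32(ω_sun−ω_arm) = −90(ω_ring−ω_arm),  ω_ring = 0, ω_sun = 1
32(1−ω_arm) = −90(0−ω_arm)  ⇒  122·ω_arm = 32  ⇒  ω_arm = 16/61
exact speed ratio = 16/61

16/61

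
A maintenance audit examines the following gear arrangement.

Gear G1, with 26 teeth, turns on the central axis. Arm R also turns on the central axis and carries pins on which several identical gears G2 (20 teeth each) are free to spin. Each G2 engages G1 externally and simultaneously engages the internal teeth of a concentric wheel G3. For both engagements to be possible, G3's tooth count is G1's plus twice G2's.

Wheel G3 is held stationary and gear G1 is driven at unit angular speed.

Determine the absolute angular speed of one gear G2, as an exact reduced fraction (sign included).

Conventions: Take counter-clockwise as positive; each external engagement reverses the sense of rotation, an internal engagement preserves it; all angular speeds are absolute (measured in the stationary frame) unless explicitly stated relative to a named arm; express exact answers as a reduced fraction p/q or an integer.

-13/20

recognized (axles ride arm R): planetary set, 26/20/66 teeth
ring teeth: 26 + 2·20 = 66
26(ω_sun−ω_arm) = −66(ω_ring−ω_arm),  ω_ring = 0, ω_sun = 1
26(1−ω_arm) = −66(0−ω_arm)  ⇒  92·ω_arm = 26  ⇒  ω_arm = 13/46
sun–planet mesh: 26·(1−13/46) = −20·(ω_p−ω_arm)  ⇒  ω_p−ω_arm = -429/460
ω_p = 13/46 − 429/460 = -13/20
exact speed ratio = -13/20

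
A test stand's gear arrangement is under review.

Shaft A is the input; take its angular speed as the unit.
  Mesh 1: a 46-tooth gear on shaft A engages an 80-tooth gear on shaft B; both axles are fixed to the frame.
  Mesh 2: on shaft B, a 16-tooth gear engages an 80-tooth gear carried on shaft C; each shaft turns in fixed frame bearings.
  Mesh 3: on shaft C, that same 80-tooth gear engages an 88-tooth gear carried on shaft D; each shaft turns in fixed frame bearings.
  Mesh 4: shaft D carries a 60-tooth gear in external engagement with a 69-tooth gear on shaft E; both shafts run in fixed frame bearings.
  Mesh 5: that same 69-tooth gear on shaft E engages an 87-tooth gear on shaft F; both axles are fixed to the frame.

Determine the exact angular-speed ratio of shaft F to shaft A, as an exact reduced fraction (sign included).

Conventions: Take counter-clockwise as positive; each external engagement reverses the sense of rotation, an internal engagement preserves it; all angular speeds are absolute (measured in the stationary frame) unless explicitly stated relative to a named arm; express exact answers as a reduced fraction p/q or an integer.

-23/319

class = fixed-axis compound train [5 meshes; 5 ratios multiply, 5 sense flips]
mesh 1 [46T→80T]: running ratio 23/40, sense −
mesh 2 [16T→80T]: running ratio 23/200, sense +
mesh 3 [80T→88T]: running ratio 23/220, sense −
mesh 4 [60T→69T]: running ratio 1/11, sense +
mesh 5 [69T→87T]: running ratio 23/319, sense −
ω_out/ω_in = -23/319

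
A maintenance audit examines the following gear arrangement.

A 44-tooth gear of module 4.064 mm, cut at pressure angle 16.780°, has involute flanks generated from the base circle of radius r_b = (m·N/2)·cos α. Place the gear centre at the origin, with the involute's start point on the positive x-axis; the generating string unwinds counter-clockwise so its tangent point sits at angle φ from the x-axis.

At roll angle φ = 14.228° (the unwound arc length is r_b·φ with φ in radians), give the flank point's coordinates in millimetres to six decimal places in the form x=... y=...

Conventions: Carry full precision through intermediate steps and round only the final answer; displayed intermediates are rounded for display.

topology: single-mesh involute geometry — m = 4.064, N = 44
pitch radius r_p = m·N/2 = 4.064·44/2 = 89.408000
base radius r_b = r_p·cos α = 89.408000·cos 16.780° = 85.601037
roll angle φ = 14.228° = 0.24832545 rad
x = r_b·(cos φ + φ·sin φ) = 88.199804
y = r_b·(sin φ − φ·cos φ) = 0.434251

x=88.199804 y=0.434251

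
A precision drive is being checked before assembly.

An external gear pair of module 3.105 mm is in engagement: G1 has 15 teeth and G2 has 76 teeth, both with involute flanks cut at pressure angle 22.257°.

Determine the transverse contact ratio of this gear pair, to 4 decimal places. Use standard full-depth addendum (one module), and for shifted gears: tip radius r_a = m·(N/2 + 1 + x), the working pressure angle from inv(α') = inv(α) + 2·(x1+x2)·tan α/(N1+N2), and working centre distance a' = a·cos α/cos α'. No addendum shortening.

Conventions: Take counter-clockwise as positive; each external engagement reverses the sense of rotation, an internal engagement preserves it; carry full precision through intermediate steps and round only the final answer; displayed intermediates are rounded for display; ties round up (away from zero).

topology: single-mesh involute geometry — m = 3.105, 15T/76T pair
base radii: r_b1 = 21.552447, r_b2 = 109.199065
tip radii: r_a1 = 26.392500, r_a2 = 121.095000
no profile shift: α' = α, a' = a
action lengths: √(r_a1²−r_b1²) = 15.233387, √(r_a2²−r_b2²) = 52.340837
base pitch p_b = π·m·cos α = 9.027868
CR = (15.233387 + 52.340837 − 141.277500·sin 22.25700°)/9.027868 = 1.557812
contact ratio ≈ 1.5578

1.5578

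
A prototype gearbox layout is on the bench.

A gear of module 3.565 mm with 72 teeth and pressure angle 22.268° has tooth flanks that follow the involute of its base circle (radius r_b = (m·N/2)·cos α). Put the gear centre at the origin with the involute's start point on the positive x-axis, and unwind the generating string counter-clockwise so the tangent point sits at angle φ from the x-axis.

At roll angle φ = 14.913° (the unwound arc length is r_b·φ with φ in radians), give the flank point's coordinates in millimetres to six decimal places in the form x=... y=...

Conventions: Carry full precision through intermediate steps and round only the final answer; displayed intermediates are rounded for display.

x=122.723774 y=0.693366

topology: single-mesh involute geometry — m = 3.565, N = 72
pitch radius r_p = m·N/2 = 3.565·72/2 = 128.340000
base radius r_b = r_p·cos α = 128.340000·cos 22.268° = 118.768596
roll angle φ = 14.913° = 0.26028095 rad
x = r_b·(cos φ + φ·sin φ) = 122.723774
y = r_b·(sin φ − φ·cos φ) = 0.693366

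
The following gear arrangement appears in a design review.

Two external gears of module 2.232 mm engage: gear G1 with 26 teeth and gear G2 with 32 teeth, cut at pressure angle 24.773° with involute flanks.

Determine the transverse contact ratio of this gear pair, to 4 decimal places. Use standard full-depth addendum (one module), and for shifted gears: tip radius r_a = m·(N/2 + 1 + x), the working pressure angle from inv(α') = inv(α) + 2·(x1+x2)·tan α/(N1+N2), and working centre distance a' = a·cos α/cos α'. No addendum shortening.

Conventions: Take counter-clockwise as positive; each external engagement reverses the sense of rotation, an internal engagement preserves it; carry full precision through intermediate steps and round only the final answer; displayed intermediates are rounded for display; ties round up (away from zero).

recognized (one external pair, fixed centres): single-mesh tooth geometry, m = 2.232, N1 = 26, N2 = 32
base radii: r_b1 = 26.345804, r_b2 = 32.425605
tip radii: r_a1 = 31.248000, r_a2 = 37.944000
no profile shift: α' = α, a' = a
action lengths: √(r_a1²−r_b1²) = 16.802861, √(r_a2²−r_b2²) = 19.706022
base pitch p_b = π·m·cos α = 6.366753
CR = (16.802861 + 19.706022 − 64.728000·sin 24.77300°)/6.366753 = 1.474265
contact ratio ≈ 1.4743

1.4743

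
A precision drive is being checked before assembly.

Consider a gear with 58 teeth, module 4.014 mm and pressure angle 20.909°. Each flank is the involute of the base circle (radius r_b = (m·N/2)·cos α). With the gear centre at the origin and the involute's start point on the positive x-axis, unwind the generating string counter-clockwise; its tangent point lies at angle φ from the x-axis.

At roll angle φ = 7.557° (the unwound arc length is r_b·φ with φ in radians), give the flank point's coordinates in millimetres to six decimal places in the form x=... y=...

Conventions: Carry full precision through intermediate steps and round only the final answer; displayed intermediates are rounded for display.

single-mesh involute tooth geometry (58T wheel at module 4.014)
pitch radius r_p = m·N/2 = 4.014·58/2 = 116.406000
base radius r_b = r_p·cos α = 116.406000·cos 20.909° = 108.740482
roll angle φ = 7.557° = 0.13189453 rad
x = r_b·(cos φ + φ·sin φ) = 109.682206
y = r_b·(sin φ − φ·cos φ) = 0.083022

x=109.682206 y=0.083022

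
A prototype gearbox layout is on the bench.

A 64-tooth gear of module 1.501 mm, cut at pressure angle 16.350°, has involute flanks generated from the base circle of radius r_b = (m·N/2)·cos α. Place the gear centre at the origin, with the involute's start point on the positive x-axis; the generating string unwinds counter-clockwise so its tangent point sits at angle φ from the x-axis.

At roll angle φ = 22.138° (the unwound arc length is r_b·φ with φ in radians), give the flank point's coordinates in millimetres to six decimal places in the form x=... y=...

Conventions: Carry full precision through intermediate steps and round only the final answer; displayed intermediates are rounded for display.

class = single-mesh tooth geometry [base-circle involute, m = 1.501, 64T]
pitch radius r_p = m·N/2 = 1.501·64/2 = 48.032000
base radius r_b = r_p·cos α = 48.032000·cos 16.350° = 46.089586
roll angle φ = 22.138° = 0.38638099 rad
x = r_b·(cos φ + φ·sin φ) = 49.402607
y = r_b·(sin φ − φ·cos φ) = 0.873034

x=49.402607 y=0.873034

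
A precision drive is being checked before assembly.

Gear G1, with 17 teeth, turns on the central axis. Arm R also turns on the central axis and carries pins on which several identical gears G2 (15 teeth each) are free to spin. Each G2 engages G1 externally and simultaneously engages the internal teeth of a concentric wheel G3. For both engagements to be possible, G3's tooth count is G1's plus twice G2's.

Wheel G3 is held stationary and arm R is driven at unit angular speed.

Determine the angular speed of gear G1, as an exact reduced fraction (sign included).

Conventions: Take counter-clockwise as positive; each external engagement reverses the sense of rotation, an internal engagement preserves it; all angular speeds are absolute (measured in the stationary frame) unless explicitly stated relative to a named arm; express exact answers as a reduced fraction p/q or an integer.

64/17

planetary set (17T centre, 15T on arm, 47T internal) — Willis relation
ring teeth: 17 + 2·15 = 47
17(ω_sun−ω_arm) = −47(ω_ring−ω_arm),  ω_ring = 0, ω_arm = 1
ω_sun = 1 − (47/17)(0−1) = 64/17
exact speed ratio = 64/17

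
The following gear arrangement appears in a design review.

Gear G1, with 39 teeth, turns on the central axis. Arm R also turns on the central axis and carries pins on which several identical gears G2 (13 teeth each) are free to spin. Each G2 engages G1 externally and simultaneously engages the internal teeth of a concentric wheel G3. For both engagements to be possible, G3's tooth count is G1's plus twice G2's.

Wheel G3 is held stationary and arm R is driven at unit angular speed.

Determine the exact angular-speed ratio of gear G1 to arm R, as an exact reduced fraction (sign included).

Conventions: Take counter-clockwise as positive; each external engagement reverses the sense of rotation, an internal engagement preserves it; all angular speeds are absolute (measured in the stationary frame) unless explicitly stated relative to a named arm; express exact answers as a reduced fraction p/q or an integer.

8/3

planetary set (39T centre, 13T on arm, 65T internal) — Willis relation
ring teeth: 39 + 2·13 = 65
39(ω_sun−ω_arm) = −65(ω_ring−ω_arm),  ω_ring = 0, ω_arm = 1
ω_sun = 1 − (65/39)(0−1) = 8/3
ω_out/ω_in = 8/3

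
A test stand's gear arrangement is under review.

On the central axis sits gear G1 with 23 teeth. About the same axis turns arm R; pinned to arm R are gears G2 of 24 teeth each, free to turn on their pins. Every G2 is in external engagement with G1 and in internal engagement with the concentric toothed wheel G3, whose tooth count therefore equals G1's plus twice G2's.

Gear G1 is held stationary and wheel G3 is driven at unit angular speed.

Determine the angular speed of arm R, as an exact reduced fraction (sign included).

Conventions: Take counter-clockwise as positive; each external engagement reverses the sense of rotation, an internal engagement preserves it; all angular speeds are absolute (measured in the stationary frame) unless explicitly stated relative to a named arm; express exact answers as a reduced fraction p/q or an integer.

71/94

recognized (axles ride arm R): planetary set, 23/24/71 teeth
ring teeth: 23 + 2·24 = 71
23(ω_sun−ω_arm) = −71(ω_ring−ω_arm),  ω_sun = 0, ω_ring = 1
23(0−ω_arm) = −71(1−ω_arm)  ⇒  94·ω_arm = 71  ⇒  ω_arm = 71/94
exact speed ratio = 71/94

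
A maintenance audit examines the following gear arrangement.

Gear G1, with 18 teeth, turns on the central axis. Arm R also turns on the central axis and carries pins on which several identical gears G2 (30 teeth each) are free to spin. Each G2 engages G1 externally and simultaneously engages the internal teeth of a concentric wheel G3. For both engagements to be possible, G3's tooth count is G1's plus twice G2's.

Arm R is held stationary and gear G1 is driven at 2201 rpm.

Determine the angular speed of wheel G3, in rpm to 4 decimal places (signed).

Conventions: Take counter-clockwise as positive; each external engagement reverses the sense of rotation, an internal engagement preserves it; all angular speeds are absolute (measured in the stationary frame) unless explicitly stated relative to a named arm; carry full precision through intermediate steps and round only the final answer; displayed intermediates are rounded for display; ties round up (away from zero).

class = planetary set [G3 = 18+2·30 = 78; Willis about the carrier]
normalise by the input: solve with ω_sun = 1, then scale by 2201 rpm
ring teeth: 18 + 2·30 = 78
18(ω_sun−ω_arm) = −78(ω_ring−ω_arm),  ω_arm = 0, ω_sun = 1
ω_ring = 0 − (18/78)(1−0) = -3/13
scale: ω_ring = -3/13 × 2201 rpm = -507.9231 rpm

-507.9231 rpm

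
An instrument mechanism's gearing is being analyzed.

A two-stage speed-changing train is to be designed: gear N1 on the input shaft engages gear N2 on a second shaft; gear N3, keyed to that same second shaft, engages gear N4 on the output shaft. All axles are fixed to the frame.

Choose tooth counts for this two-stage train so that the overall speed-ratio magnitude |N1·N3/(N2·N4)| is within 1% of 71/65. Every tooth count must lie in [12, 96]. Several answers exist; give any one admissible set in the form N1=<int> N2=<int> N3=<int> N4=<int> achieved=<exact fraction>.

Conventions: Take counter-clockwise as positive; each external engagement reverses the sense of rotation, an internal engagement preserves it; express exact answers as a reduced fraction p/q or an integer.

N1=12 N2=65 N3=71 N4=12 achieved=71/65

topology: fixed-axis compound train — 2 stages, target 71/65
target = 71/65 in lowest terms: an exact hit needs N1·N3 = k·71 and N2·N4 = k·65 for one integer k, every count in [12, 96]; additionally prefer no 1:1 stage (N1 ≠ N2, N3 ≠ N4)
k = 1…11: no 1:1-free in-range split of k·71 and k·65 into factor pairs; take k = 12
k = 12: N1·N3 = 852 = 12·71, N2·N4 = 780 = 65·12
achieved = 12·71/(65·12) = 71/65; |achieved − target| = 0 ≤ 71/6500 ✓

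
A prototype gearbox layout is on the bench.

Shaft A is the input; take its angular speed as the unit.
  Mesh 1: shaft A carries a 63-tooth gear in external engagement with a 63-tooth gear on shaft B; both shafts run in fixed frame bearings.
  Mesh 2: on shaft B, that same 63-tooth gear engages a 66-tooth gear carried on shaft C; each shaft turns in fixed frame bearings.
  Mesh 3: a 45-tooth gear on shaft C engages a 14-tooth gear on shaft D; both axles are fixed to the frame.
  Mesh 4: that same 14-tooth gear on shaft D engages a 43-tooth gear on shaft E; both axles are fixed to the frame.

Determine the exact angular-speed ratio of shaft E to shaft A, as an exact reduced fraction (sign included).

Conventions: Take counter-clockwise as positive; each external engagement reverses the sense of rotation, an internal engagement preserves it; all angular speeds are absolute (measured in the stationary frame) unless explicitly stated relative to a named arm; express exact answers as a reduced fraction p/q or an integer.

class = fixed-axis compound train [4 meshes; 4 ratios multiply, 4 sense flips]
mesh 1 [63T→63T]: running ratio 1, sense −
mesh 2 [63T→66T]: running ratio 21/22, sense +
mesh 3 [45T→14T]: running ratio 135/44, sense −
mesh 4 [14T→43T]: running ratio 945/946, sense +
ω_out/ω_in = 945/946

945/946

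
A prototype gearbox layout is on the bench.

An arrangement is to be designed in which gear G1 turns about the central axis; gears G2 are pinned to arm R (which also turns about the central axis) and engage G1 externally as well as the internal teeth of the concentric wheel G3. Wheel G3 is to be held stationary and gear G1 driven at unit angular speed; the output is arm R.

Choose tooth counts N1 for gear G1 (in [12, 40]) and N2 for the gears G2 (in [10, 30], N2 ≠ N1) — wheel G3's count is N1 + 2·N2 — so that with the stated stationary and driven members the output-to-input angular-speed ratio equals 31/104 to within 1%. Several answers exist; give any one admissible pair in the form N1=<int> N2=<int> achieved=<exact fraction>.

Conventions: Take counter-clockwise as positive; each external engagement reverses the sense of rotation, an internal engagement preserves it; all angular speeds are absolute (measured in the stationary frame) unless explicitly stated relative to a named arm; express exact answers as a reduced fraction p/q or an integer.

N1=31 N2=21 achieved=31/104

topology: planetary set — design target 31/104, arm = carrier (Willis)
Willis with ω_ring = 0: ω_arm/ω_sun = N1/(N1+N3); set equal to 31/104  ⇒  N3/N1 = 1/(31/104) − 1 = 73/31
N3 = N1 + 2·N2  ⇒  N2/N1 = (N3/N1 − 1)/2 = (73/31 − 1)/2 = 21/31
smallest multiple with N1 ≥ 12 and N2 ≥ 10: k = 1  ⇒  N1 = 1·31 = 31, N2 = 1·21 = 21 (N1 ≤ 40, N2 ≤ 30, N2 ≠ N1 ✓), N3 = 31 + 2·21 = 73
check: N1/(N1+N3) with N1 = 31, N3 = 73 gives 31/104; |achieved − target| = 0 ≤ 31/10400 ✓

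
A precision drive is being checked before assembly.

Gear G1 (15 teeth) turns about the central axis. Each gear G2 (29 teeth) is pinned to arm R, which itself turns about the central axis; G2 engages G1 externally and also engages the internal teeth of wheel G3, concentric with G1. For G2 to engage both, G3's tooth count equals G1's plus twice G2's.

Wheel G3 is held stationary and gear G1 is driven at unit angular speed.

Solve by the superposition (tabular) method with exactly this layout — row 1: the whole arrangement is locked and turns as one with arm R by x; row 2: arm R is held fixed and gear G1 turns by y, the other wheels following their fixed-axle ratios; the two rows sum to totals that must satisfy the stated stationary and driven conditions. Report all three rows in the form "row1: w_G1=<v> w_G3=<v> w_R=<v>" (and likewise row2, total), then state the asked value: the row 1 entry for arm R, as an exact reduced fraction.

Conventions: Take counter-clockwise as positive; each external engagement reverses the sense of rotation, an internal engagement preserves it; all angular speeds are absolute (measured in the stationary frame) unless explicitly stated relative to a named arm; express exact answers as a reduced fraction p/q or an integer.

class = planetary set [G3 = 15+2·29 = 73; Willis about the carrier]
superposition row 1 [locked train]: every member turns x
superposition row 2 [arm held]: sun y, ring −(15/73)·y, arm 0
boundary: total ω_ring = x − (15/73)·y = 0 and total ω_sun = x + y = 1  ⇒  y = 73/88, x = 15/88
row 2 ring = −(15/73)·73/88 = -15/88
totals (row 1 + row 2): sun 15/88 + 73/88 = 1, ring 15/88 + (-15/88) = 0, arm 15/88 + 0 = 15/88
asked cell (row1, arm) = 15/88

row1: w_G1=15/88 w_G3=15/88 w_R=15/88
row2: w_G1=73/88 w_G3=-15/88 w_R=0
total: w_G1=1 w_G3=0 w_R=15/88
asked value: 15/88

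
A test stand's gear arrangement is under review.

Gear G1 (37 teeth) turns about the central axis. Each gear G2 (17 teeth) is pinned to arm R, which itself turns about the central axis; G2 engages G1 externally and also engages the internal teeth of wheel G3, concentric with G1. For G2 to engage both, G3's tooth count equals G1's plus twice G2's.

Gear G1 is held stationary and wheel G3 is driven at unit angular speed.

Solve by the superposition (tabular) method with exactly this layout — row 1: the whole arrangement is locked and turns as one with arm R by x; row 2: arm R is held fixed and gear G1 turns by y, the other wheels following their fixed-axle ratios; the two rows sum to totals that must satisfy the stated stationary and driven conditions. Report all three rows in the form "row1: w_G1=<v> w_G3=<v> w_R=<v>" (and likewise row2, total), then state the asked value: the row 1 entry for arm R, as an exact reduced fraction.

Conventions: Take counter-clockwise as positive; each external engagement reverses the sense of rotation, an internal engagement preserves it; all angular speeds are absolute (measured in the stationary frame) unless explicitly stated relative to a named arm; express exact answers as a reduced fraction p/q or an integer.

topology: planetary set — G1 37T / G2 17T / G3 71T, arm = carrier (Willis)
row 1 (train locked, turned with arm): all members turn x
row 2 — arm fixed, fixed-axis ratios: sun y, ring −(37/71)·y, arm 0
boundary: total ω_sun = x + y = 0 and total ω_ring = x − (37/71)·y = 1  ⇒  y = -71/108, x = 71/108
row 2 ring = −(37/71)·(-71/108) = 37/108
totals (row 1 + row 2): sun 71/108 + (-71/108) = 0, ring 71/108 + 37/108 = 1, arm 71/108 + 0 = 71/108
asked cell (row1, arm) = 71/108

row1: w_G1=71/108 w_G3=71/108 w_R=71/108
row2: w_G1=-71/108 w_G3=37/108 w_R=0
total: w_G1=0 w_G3=1 w_R=71/108
asked value: 71/108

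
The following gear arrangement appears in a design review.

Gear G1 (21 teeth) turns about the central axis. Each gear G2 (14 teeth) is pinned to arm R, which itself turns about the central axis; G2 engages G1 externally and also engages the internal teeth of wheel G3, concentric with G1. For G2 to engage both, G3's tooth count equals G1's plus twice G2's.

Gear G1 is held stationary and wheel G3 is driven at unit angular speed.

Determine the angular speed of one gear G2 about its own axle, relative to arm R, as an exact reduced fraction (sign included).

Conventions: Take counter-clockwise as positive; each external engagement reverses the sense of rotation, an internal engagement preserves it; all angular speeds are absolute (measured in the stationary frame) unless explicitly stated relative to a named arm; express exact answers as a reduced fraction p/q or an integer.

21/20

recognized (axles ride arm R): planetary set, 21/14/49 teeth
ring teeth: 21 + 2·14 = 49
21(ω_sun−ω_arm) = −49(ω_ring−ω_arm),  ω_sun = 0, ω_ring = 1
21(0−ω_arm) = −49(1−ω_arm)  ⇒  70·ω_arm = 49  ⇒  ω_arm = 7/10
sun–planet mesh: 21·(0−7/10) = −14·(ω_p−ω_arm)  ⇒  ω_p−ω_arm = 21/20
exact speed ratio = 21/20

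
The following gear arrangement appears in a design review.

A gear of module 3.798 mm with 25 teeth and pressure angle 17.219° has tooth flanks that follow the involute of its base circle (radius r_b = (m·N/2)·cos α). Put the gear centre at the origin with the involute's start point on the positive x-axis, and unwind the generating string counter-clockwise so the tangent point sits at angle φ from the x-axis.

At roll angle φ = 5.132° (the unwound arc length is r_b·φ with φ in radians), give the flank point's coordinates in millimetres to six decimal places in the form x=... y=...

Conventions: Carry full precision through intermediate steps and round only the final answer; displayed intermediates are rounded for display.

topology: single-mesh involute geometry — m = 3.798, N = 25
pitch radius r_p = m·N/2 = 3.798·25/2 = 47.475000
base radius r_b = r_p·cos α = 47.475000·cos 17.219° = 45.347182
roll angle φ = 5.132° = 0.08957030 rad
x = r_b·(cos φ + φ·sin φ) = 45.528724
y = r_b·(sin φ − φ·cos φ) = 0.010854

x=45.528724 y=0.010854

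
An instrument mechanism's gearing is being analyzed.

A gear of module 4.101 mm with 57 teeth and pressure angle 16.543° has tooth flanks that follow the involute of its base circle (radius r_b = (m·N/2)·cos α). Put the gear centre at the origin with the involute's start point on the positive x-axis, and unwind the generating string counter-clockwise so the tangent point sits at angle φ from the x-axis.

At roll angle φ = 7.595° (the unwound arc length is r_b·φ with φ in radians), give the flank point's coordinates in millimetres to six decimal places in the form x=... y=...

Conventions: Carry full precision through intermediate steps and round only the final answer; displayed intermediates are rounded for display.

topology: single-mesh involute geometry — m = 4.101, N = 57
pitch radius r_p = m·N/2 = 4.101·57/2 = 116.878500
base radius r_b = r_p·cos α = 116.878500·cos 16.543° = 112.040468
roll angle φ = 7.595° = 0.13255776 rad
x = r_b·(cos φ + φ·sin φ) = 113.020511
y = r_b·(sin φ − φ·cos φ) = 0.086837

x=113.020511 y=0.086837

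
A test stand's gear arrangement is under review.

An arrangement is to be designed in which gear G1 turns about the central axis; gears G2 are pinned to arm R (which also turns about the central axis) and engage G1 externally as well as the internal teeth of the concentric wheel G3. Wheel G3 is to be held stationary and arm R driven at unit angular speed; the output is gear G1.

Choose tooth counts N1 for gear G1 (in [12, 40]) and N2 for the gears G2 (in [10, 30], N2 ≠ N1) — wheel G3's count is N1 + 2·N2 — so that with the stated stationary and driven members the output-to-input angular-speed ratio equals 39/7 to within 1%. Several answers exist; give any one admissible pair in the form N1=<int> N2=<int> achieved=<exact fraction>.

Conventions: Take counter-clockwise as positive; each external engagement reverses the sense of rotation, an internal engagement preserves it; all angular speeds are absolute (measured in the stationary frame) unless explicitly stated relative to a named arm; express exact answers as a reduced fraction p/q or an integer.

design class (target 39/7): planetary set
Willis with ω_ring = 0: ω_sun/ω_arm = (N1+N3)/N1; set equal to 39/7  ⇒  N3/N1 = 39/7 − 1 = 32/7
N3 = N1 + 2·N2  ⇒  N2/N1 = (N3/N1 − 1)/2 = (32/7 − 1)/2 = 25/14
smallest multiple with N1 ≥ 12 and N2 ≥ 10: k = 1  ⇒  N1 = 1·14 = 14, N2 = 1·25 = 25 (N1 ≤ 40, N2 ≤ 30, N2 ≠ N1 ✓), N3 = 14 + 2·25 = 64
check: (N1+N3)/N1 with N1 = 14, N3 = 64 gives 39/7; |achieved − target| = 0 ≤ 39/700 ✓

N1=14 N2=25 achieved=39/7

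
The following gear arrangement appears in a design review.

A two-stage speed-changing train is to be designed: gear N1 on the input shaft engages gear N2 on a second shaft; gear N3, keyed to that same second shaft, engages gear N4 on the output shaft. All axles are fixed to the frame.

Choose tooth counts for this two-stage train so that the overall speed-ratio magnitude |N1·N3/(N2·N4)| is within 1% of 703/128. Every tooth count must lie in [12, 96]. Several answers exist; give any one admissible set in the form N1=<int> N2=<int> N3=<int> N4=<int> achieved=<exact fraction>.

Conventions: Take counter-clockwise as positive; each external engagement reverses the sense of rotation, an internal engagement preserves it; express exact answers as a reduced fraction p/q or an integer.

N1=19 N2=16 N3=74 N4=16 achieved=703/128

topology: fixed-axis compound train — 2 stages, target 703/128
target = 703/128 in lowest terms: an exact hit needs N1·N3 = k·703 and N2·N4 = k·128 for one integer k, every count in [12, 96]; additionally prefer no 1:1 stage (N1 ≠ N2, N3 ≠ N4)
k = 1: no 1:1-free in-range split of k·703 and k·128 into factor pairs; take k = 2
k = 2: N1·N3 = 1406 = 19·74, N2·N4 = 256 = 16·16
achieved = 19·74/(16·16) = 703/128; |achieved − target| = 0 ≤ 703/12800 ✓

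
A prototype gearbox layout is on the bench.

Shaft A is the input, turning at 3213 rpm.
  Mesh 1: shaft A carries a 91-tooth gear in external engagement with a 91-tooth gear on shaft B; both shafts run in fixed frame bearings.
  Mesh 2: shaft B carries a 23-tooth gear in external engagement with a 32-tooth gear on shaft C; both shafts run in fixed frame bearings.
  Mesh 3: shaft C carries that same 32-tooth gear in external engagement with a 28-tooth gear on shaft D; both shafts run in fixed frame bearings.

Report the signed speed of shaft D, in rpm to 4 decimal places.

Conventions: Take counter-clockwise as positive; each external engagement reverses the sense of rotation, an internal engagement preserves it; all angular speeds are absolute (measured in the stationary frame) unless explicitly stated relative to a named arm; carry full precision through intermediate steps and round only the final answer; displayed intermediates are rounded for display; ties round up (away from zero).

3-mesh fixed-axis compound train (all bearings frame-fixed)
mesh 1 [91T→91T]: ω = 3213.0000×91/91 = 3213.0000 rpm, sense flips to −
mesh 2 [23T→32T]: ω = 3213.0000×23/32 = 2309.3438 rpm, sense flips to +
mesh 3 [32T→28T]: ω = 2309.3438×32/28 = 2639.2500 rpm, sense flips to −
signed output speed = -2639.2500 rpm

-2639.2500 rpm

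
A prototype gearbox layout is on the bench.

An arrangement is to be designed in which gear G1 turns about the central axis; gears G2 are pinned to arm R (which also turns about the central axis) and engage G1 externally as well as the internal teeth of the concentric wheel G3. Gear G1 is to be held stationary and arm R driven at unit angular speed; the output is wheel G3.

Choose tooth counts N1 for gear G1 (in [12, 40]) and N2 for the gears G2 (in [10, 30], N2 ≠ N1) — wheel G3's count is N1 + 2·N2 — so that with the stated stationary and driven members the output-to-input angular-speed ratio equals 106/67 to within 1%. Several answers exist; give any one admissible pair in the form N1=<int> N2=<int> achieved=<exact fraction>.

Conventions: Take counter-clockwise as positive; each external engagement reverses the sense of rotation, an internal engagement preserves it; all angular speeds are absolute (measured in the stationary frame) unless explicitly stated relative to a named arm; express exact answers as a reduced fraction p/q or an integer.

N1=39 N2=14 achieved=106/67

design class (target 106/67): planetary set
Willis with ω_sun = 0: ω_ring/ω_arm = (N1+N3)/N3; set equal to 106/67  ⇒  N3/N1 = 1/(106/67 − 1) = 67/39
N3 = N1 + 2·N2  ⇒  N2/N1 = (N3/N1 − 1)/2 = (67/39 − 1)/2 = 14/39
smallest multiple with N1 ≥ 12 and N2 ≥ 10: k = 1  ⇒  N1 = 1·39 = 39, N2 = 1·14 = 14 (N1 ≤ 40, N2 ≤ 30, N2 ≠ N1 ✓), N3 = 39 + 2·14 = 67
check: (N1+N3)/N3 with N1 = 39, N3 = 67 gives 106/67; |achieved − target| = 0 ≤ 53/3350 ✓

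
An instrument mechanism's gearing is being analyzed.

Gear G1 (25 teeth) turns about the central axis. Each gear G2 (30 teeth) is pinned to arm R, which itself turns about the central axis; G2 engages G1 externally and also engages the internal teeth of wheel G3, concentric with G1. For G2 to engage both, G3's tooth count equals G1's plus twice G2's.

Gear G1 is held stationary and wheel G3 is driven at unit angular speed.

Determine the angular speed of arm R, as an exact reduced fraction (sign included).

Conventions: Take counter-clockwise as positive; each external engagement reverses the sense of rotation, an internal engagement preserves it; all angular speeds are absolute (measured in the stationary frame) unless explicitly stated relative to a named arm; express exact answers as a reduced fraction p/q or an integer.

class = planetary set [G3 = 25+2·30 = 85; Willis about the carrier]
ring teeth: 25 + 2·30 = 85
25(ω_sun−ω_arm) = −85(ω_ring−ω_arm),  ω_sun = 0, ω_ring = 1
25(0−ω_arm) = −85(1−ω_arm)  ⇒  110·ω_arm = 85  ⇒  ω_arm = 17/22
exact speed ratio = 17/22

17/22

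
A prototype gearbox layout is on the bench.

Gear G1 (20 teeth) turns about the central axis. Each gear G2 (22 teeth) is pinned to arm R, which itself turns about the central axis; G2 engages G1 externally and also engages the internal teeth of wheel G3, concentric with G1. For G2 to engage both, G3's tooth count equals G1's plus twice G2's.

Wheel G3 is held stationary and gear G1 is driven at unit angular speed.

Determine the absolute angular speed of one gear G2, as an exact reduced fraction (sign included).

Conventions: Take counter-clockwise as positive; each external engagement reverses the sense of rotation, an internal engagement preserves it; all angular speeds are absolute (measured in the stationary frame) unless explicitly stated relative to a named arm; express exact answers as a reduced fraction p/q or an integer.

-5/11

planetary set (20T centre, 22T on arm, 64T internal) — Willis relation
ring teeth: 20 + 2·22 = 64
20(ω_sun−ω_arm) = −64(ω_ring−ω_arm),  ω_ring = 0, ω_sun = 1
20(1−ω_arm) = −64(0−ω_arm)  ⇒  84·ω_arm = 20  ⇒  ω_arm = 5/21
sun–planet mesh: 20·(1−5/21) = −22·(ω_p−ω_arm)  ⇒  ω_p−ω_arm = -160/231
ω_p = 5/21 − 160/231 = -5/11
exact speed ratio = -5/11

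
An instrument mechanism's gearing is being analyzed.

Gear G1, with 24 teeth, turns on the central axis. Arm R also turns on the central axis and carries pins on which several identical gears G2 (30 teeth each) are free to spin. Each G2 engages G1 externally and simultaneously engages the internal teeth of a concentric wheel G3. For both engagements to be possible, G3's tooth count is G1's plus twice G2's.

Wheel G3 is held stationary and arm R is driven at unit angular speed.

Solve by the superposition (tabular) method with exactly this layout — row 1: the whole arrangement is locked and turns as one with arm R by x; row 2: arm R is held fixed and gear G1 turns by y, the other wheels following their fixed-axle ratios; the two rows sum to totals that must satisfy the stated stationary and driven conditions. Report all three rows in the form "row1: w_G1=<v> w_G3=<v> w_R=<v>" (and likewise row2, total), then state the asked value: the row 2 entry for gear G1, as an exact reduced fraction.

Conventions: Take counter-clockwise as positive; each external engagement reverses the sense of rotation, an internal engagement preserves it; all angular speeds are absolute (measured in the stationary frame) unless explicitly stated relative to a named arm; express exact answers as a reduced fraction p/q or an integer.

topology: planetary set — G1 24T / G2 30T / G3 84T, arm = carrier (Willis)
row 1 — lock + rotate with arm: ω_sun = ω_ring = ω_arm = x
row 2 — arm fixed, fixed-axis ratios: sun y, ring −(24/84)·y, arm 0
boundary: total ω_ring = x − (24/84)·y = 0 and total ω_arm = x = 1  ⇒  y = 7/2, x = 1
row 2 ring = −(24/84)·7/2 = -1
totals (row 1 + row 2): sun 1 + 7/2 = 9/2, ring 1 + (-1) = 0, arm 1 + 0 = 1
asked cell (row2, sun) = 7/2

row1: w_G1=1 w_G3=1 w_R=1
row2: w_G1=7/2 w_G3=-1 w_R=0
total: w_G1=9/2 w_G3=0 w_R=1
asked value: 7/2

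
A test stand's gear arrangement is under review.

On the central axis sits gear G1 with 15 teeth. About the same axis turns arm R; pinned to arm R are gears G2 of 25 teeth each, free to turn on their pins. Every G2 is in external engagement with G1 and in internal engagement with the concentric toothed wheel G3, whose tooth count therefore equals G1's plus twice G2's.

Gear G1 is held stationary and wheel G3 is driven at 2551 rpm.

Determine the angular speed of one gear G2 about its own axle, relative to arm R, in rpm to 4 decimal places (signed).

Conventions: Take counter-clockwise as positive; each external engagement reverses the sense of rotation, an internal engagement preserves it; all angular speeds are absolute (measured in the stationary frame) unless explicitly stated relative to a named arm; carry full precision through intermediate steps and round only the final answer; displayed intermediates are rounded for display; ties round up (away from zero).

recognized (axles ride arm R): planetary set, 15/25/65 teeth
normalise by the input: solve with ω_ring = 1, then scale by 2551 rpm
ring teeth: 15 + 2·25 = 65
15(ω_sun−ω_arm) = −65(ω_ring−ω_arm),  ω_sun = 0, ω_ring = 1
15(0−ω_arm) = −65(1−ω_arm)  ⇒  80·ω_arm = 65  ⇒  ω_arm = 13/16
sun–planet mesh: 15·(0−13/16) = −25·(ω_p−ω_arm)  ⇒  ω_p−ω_arm = 39/80
scale: ω_p−ω_arm = 39/80 × 2551 rpm = +1243.6125 rpm

+1243.6125 rpm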